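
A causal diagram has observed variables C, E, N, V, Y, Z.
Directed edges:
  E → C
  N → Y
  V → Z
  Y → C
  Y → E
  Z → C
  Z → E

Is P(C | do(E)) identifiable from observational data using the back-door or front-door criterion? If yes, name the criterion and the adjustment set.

desc(E)\{E}={C}; candidates ⊆ {N,V,Y,Z}.
size 0: {}; under {} E still reaches {C,N,V,Y,Z} ∋ C.
size 1: {N}, {V}, {Y} …(+1); under {N} E still reaches {C,V,Y,Z} ∋ C.
{Y,Z}: E⊥C given {Y,Z} in G with E→· removed — back-door holds.
P(C|do(E)) = Σ_{Y,Z} P(C|E,Y,Z)·P(Y,Z).

P(C|do(E)): backdoor, adjust for {Y, Z}.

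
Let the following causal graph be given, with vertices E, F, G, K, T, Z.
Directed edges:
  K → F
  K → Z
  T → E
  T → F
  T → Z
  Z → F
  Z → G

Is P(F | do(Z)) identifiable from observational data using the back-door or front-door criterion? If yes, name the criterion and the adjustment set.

P(F|do(Z)): backdoor, adjust for {K, T}.

desc(Z)\{Z}={F,G}; candidates ⊆ {E,K,T}.
size 0: {}; under {} Z still reaches {E,F,K,T} ∋ F.
size 1: {E}, {K}, {T}; under {E} Z still reaches {F,K,T} ∋ F.
{K,T}: Z⊥F given {K,T} in G with Z→· removed — back-door holds.
P(F|do(Z)) = Σ_{K,T} P(F|Z,K,T)·P(K,T).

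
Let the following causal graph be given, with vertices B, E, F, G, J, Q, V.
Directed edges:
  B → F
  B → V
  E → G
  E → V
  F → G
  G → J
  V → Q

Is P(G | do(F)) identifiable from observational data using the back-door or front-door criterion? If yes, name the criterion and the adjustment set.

P(G|do(F)): backdoor, adjust for ∅.

desc(F)\{F}={G,J}; candidates ⊆ {B,E,Q,V}.
∅: F⊥G given ∅ in G with F→· removed — back-door holds.
P(G|do(F)) = P(G|F) — no adjustment needed.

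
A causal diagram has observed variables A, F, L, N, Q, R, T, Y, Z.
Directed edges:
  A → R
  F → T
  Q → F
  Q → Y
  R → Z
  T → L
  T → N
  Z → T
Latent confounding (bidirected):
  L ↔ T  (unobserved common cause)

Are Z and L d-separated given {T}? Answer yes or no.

No — Z and L are d-connected given {T}.

Bayes-Ball from Z | {T} reaches {A,F,L,Q,R,Y}.
L ∈ reach(Z|{T}) ⇒ Z ⊥̸ L | {T}.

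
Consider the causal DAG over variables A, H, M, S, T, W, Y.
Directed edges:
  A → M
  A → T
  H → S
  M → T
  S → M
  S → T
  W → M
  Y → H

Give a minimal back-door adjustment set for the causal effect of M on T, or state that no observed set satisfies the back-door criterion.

M→T: minimal back-door set {A, S}.

desc(M)\{M}={T}; candidates ⊆ {A,H,S,W,Y}.
size 0: {}; under {} M still reaches {A,H,S,T,W,Y} ∋ T.
size 1: {A}, {H}, {S} …(+2); under {A} M still reaches {H,S,T,W,Y} ∋ T.
{A,S}: M⊥T given {A,S} in G with M→· removed — back-door holds.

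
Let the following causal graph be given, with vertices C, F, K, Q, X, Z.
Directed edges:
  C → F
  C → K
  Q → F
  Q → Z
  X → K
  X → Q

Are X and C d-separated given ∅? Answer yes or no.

Yes — X ⊥ C | ∅.

Bayes-Ball from X | ∅ reaches {F,K,Q,Z}.
C ∉ reach(X|∅) ⇒ X ⊥ C | ∅.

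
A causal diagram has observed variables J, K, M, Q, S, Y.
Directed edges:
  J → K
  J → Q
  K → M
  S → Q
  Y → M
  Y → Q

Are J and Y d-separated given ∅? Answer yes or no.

Yes — J ⊥ Y | ∅.

Bayes-Ball from J | ∅ reaches {K,M,Q}.
Y ∉ reach(J|∅) ⇒ J ⊥ Y | ∅.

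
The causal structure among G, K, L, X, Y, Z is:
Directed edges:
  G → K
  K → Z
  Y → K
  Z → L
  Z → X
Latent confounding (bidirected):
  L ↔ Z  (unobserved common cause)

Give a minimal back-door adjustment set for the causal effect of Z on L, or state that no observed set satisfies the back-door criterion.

desc(Z)\{Z}={L,X}; candidates ⊆ {G,K,Y}.
Z↔L: latent back-door arc(s) into Z.
size 0: {}; under {} Z still reaches {G,K,L,Y} ∋ L.
size 1: {G}, {K}, {Y}; under {G} Z still reaches {K,L,Y} ∋ L.
size 2: {G,K}, {G,Y}, {K,Y}; under {G,K} Z still reaches {L} ∋ L.
Z↔L cannot be blocked by any observed set — no back-door set.

Z→L: no observed back-door set.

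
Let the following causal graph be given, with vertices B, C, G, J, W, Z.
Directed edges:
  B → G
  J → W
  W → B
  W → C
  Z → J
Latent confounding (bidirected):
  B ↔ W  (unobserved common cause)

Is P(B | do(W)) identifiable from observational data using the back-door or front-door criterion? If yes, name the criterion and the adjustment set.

P(B|do(W)): not identifiable (no BD/FD set).

desc(W)\{W}={B,C,G}; candidates ⊆ {J,Z}.
W↔B: latent back-door arc(s) into W.
size 0: {}; under {} W still reaches {B,G,J,Z} ∋ B.
size 1: {J}, {Z}; under {J} W still reaches {B,G} ∋ B.
size 2: {J,Z}; under {J,Z} W still reaches {B,G} ∋ B.
W↔B cannot be blocked by any observed set — no back-door set.
No mediator lies on a directed W→…→B path.
Neither criterion identifies P(B|do(W)) in this graph.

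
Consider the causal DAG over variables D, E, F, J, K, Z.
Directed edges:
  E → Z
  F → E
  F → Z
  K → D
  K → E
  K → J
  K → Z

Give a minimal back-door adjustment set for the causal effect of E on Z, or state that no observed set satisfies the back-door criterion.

E→Z: minimal back-door set {F, K}.

desc(E)\{E}={Z}; candidates ⊆ {D,F,J,K}.
size 0: {}; under {} E still reaches {D,F,J,K,Z} ∋ Z.
size 1: {D}, {F}, {J} …(+1); under {D} E still reaches {F,J,K,Z} ∋ Z.
{F,K}: E⊥Z given {F,K} in G with E→· removed — back-door holds.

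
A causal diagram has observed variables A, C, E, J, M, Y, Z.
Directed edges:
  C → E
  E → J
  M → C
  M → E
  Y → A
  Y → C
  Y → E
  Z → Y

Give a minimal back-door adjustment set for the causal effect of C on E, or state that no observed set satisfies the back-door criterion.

desc(C)\{C}={E,J}; candidates ⊆ {A,M,Y,Z}.
size 0: {}; under {} C still reaches {A,E,J,M,Y,Z} ∋ E.
size 1: {A}, {M}, {Y} …(+1); under {A} C still reaches {E,J,M,Y,Z} ∋ E.
{M,Y}: C⊥E given {M,Y} in G with C→· removed — back-door holds.

C→E: minimal back-door set {M, Y}.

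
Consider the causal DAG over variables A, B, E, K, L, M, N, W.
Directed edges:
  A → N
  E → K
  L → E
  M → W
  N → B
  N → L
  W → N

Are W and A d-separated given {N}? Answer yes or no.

Bayes-Ball from W | {N} reaches {A,M}.
A ∈ reach(W|{N}) ⇒ W ⊥̸ A | {N}.

No — W and A are d-connected given {N}.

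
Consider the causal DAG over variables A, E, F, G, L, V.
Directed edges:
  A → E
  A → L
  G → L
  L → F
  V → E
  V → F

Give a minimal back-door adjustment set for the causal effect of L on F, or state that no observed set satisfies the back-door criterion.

L→F: minimal back-door set ∅.

desc(L)\{L}={F}; candidates ⊆ {A,E,G,V}.
∅: L⊥F given ∅ in G with L→· removed — back-door holds.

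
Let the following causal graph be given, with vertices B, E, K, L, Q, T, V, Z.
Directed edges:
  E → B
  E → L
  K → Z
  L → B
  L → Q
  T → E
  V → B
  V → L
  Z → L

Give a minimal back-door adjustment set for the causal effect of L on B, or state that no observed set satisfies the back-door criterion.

L→B: minimal back-door set {E, V}.

desc(L)\{L}={B,Q}; candidates ⊆ {E,K,T,V,Z}.
size 0: {}; under {} L still reaches {B,E,K,T,V,Z} ∋ B.
size 1: {E}, {K}, {T} …(+2); under {E} L still reaches {B,K,V,Z} ∋ B.
{E,V}: L⊥B given {E,V} in G with L→· removed — back-door holds.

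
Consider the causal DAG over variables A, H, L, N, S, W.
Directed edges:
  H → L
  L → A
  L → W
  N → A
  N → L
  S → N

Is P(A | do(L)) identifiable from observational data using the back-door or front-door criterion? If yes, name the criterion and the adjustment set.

P(A|do(L)): backdoor, adjust for {N}.

desc(L)\{L}={A,W}; candidates ⊆ {H,N,S}.
size 0: {}; under {} L still reaches {A,H,N,S} ∋ A.
{N}: L⊥A given {N} in G with L→· removed — back-door holds.
P(A|do(L)) = Σ_{N} P(A|L,N)·P(N).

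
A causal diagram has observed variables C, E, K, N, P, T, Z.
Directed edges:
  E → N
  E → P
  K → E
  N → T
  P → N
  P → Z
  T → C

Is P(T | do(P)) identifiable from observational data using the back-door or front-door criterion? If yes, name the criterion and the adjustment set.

desc(P)\{P}={C,N,T,Z}; candidates ⊆ {E,K}.
size 0: {}; under {} P still reaches {C,E,K,N,T} ∋ T.
{E}: P⊥T given {E} in G with P→· removed — back-door holds.
P(T|do(P)) = Σ_{E} P(T|P,E)·P(E).

P(T|do(P)): backdoor, adjust for {E}.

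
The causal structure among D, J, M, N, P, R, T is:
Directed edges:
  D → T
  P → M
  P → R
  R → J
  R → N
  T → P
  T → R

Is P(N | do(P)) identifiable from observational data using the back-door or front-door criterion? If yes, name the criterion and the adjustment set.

desc(P)\{P}={J,M,N,R}; candidates ⊆ {D,T}.
size 0: {}; under {} P still reaches {D,J,N,R,T} ∋ N.
{T}: P⊥N given {T} in G with P→· removed — back-door holds.
P(N|do(P)) = Σ_{T} P(N|P,T)·P(T).

P(N|do(P)): backdoor, adjust for {T}.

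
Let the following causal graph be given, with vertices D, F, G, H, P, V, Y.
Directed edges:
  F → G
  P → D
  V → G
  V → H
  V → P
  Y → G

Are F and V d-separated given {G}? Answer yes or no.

Bayes-Ball from F | {G} reaches {D,H,P,V,Y}.
V ∈ reach(F|{G}) ⇒ F ⊥̸ V | {G}.

No — F and V are d-connected given {G}.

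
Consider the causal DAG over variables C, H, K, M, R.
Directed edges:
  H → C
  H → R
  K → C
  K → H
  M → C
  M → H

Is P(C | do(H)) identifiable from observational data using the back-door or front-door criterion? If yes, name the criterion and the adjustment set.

P(C|do(H)): backdoor, adjust for {K, M}.

desc(H)\{H}={C,R}; candidates ⊆ {K,M}.
size 0: {}; under {} H still reaches {C,K,M} ∋ C.
size 1: {K}, {M}; under {K} H still reaches {C,M} ∋ C.
{K,M}: H⊥C given {K,M} in G with H→· removed — back-door holds.
P(C|do(H)) = Σ_{K,M} P(C|H,K,M)·P(K,M).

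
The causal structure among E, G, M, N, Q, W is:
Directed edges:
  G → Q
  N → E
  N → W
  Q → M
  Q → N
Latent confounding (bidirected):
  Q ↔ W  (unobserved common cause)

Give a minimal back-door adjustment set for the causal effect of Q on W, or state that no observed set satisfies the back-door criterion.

desc(Q)\{Q}={E,M,N,W}; candidates ⊆ {G}.
Q↔W: latent back-door arc(s) into Q.
size 0: {}; under {} Q still reaches {G,W} ∋ W.
size 1: {G}; under {G} Q still reaches {W} ∋ W.
Q↔W cannot be blocked by any observed set — no back-door set.

Q→W: no observed back-door set.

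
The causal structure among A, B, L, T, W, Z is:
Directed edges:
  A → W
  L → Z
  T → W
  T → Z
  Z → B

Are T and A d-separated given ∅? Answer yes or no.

Bayes-Ball from T | ∅ reaches {B,W,Z}.
A ∉ reach(T|∅) ⇒ T ⊥ A | ∅.

Yes — T ⊥ A | ∅.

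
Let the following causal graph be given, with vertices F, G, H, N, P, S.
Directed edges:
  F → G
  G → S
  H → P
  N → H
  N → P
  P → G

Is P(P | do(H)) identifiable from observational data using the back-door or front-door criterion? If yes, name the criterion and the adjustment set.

P(P|do(H)): backdoor, adjust for {N}.

desc(H)\{H}={G,P,S}; candidates ⊆ {F,N}.
size 0: {}; under {} H still reaches {G,N,P,S} ∋ P.
{N}: H⊥P given {N} in G with H→· removed — back-door holds.
P(P|do(H)) = Σ_{N} P(P|H,N)·P(N).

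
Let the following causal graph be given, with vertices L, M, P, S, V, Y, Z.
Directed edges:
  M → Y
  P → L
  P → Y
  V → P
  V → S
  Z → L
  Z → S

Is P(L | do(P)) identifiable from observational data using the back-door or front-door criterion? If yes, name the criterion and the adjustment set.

P(L|do(P)): backdoor, adjust for ∅.

desc(P)\{P}={L,Y}; candidates ⊆ {M,S,V,Z}.
∅: P⊥L given ∅ in G with P→· removed — back-door holds.
P(L|do(P)) = P(L|P) — no adjustment needed.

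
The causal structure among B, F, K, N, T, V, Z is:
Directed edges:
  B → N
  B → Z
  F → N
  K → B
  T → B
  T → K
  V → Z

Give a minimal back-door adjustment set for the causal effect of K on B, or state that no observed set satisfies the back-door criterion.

desc(K)\{K}={B,N,Z}; candidates ⊆ {F,T,V}.
size 0: {}; under {} K still reaches {B,N,T,Z} ∋ B.
{T}: K⊥B given {T} in G with K→· removed — back-door holds.

K→B: minimal back-door set {T}.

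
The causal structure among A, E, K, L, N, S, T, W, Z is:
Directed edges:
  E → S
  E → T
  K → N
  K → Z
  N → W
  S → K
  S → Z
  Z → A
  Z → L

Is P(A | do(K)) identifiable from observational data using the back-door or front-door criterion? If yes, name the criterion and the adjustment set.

desc(K)\{K}={A,L,N,W,Z}; candidates ⊆ {E,S,T}.
size 0: {}; under {} K still reaches {A,E,L,S,T,Z} ∋ A.
{S}: K⊥A given {S} in G with K→· removed — back-door holds.
P(A|do(K)) = Σ_{S} P(A|K,S)·P(S).

P(A|do(K)): backdoor, adjust for {S}.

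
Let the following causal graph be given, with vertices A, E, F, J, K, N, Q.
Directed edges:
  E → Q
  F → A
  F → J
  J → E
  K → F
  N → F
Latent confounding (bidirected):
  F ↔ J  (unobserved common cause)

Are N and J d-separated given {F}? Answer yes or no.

Bayes-Ball from N | {F} reaches {E,J,K,Q}.
J ∈ reach(N|{F}) ⇒ N ⊥̸ J | {F}.

No — N and J are d-connected given {F}.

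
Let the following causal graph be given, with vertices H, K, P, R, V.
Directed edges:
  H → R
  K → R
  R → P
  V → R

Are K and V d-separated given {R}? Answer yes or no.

Bayes-Ball from K | {R} reaches {H,V}.
V ∈ reach(K|{R}) ⇒ K ⊥̸ V | {R}.

No — K and V are d-connected given {R}.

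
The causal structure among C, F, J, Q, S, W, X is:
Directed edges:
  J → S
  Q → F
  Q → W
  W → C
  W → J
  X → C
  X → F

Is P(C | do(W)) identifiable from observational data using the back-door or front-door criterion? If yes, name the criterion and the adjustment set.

desc(W)\{W}={C,J,S}; candidates ⊆ {F,Q,X}.
∅: W⊥C given ∅ in G with W→· removed — back-door holds.
P(C|do(W)) = P(C|W) — no adjustment needed.

P(C|do(W)): backdoor, adjust for ∅.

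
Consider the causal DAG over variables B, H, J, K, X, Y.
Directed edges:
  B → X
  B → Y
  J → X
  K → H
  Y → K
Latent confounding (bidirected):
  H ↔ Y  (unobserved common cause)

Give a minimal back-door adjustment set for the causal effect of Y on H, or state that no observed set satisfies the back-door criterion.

desc(Y)\{Y}={H,K}; candidates ⊆ {B,J,X}.
Y↔H: latent back-door arc(s) into Y.
size 0: {}; under {} Y still reaches {B,H,X} ∋ H.
size 1: {B}, {J}, {X}; under {B} Y still reaches {H} ∋ H.
size 2: {B,J}, {B,X}, {J,X}; under {B,J} Y still reaches {H} ∋ H.
Y↔H cannot be blocked by any observed set — no back-door set.

Y→H: no observed back-door set.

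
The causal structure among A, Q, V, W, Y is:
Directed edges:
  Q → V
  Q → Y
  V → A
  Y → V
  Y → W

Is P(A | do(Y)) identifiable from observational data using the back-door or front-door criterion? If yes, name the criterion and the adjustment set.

desc(Y)\{Y}={A,V,W}; candidates ⊆ {Q}.
size 0: {}; under {} Y still reaches {A,Q,V} ∋ A.
{Q}: Y⊥A given {Q} in G with Y→· removed — back-door holds.
P(A|do(Y)) = Σ_{Q} P(A|Y,Q)·P(Q).

P(A|do(Y)): backdoor, adjust for {Q}.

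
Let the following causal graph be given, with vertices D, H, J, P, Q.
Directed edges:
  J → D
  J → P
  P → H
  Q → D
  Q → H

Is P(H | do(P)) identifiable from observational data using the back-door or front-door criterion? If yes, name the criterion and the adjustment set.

P(H|do(P)): backdoor, adjust for ∅.

desc(P)\{P}={H}; candidates ⊆ {D,J,Q}.
∅: P⊥H given ∅ in G with P→· removed — back-door holds.
P(H|do(P)) = P(H|P) — no adjustment needed.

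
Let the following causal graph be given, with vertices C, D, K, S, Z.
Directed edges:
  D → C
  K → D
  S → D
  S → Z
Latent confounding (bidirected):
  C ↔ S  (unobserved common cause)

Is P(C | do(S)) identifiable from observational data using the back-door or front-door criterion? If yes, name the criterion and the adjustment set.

P(C|do(S)): frontdoor, adjust for {D}.

desc(S)\{S}={C,D,Z}; candidates ⊆ {K}.
S↔C: latent back-door arc(s) into S.
size 0: {}; under {} S still reaches {C} ∋ C.
size 1: {K}; under {K} S still reaches {C} ∋ C.
S↔C cannot be blocked by any observed set — no back-door set.
{D}: (i) intercepts every directed S→C path; (ii) no back-door S→{D}; (iii) {S} blocks every back-door {D}→C. Front-door holds.
P(C|do(S)) = Σ_{D} P(D|S) Σ_{S'} P(C|D,S')P(S').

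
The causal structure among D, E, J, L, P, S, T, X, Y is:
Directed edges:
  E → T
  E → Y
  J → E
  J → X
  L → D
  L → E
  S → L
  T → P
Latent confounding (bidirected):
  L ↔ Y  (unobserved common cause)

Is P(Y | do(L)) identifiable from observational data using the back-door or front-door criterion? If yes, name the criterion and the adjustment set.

desc(L)\{L}={D,E,P,T,Y}; candidates ⊆ {J,S,X}.
L↔Y: latent back-door arc(s) into L.
size 0: {}; under {} L still reaches {S,Y} ∋ Y.
size 1: {J}, {S}, {X}; under {J} L still reaches {S,Y} ∋ Y.
size 2: {J,S}, {J,X}, {S,X}; under {J,S} L still reaches {Y} ∋ Y.
L↔Y cannot be blocked by any observed set — no back-door set.
{E}: (i) intercepts every directed L→Y path; (ii) no back-door L→{E}; (iii) {L} blocks every back-door {E}→Y. Front-door holds.
P(Y|do(L)) = Σ_{E} P(E|L) Σ_{L'} P(Y|E,L')P(L').

P(Y|do(L)): frontdoor, adjust for {E}.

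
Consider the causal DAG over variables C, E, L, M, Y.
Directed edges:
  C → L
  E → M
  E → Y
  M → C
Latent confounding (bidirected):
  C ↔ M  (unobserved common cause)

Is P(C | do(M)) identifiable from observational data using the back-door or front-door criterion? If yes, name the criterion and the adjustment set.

P(C|do(M)): not identifiable (no BD/FD set).

desc(M)\{M}={C,L}; candidates ⊆ {E,Y}.
M↔C: latent back-door arc(s) into M.
size 0: {}; under {} M still reaches {C,E,L,Y} ∋ C.
size 1: {E}, {Y}; under {E} M still reaches {C,L} ∋ C.
size 2: {E,Y}; under {E,Y} M still reaches {C,L} ∋ C.
M↔C cannot be blocked by any observed set — no back-door set.
No mediator lies on a directed M→…→C path.
Neither criterion identifies P(C|do(M)) in this graph.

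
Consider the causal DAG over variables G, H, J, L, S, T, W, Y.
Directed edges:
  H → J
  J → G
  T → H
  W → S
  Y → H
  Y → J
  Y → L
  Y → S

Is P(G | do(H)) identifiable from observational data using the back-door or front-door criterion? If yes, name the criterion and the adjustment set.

P(G|do(H)): backdoor, adjust for {Y}.

desc(H)\{H}={G,J}; candidates ⊆ {L,S,T,W,Y}.
size 0: {}; under {} H still reaches {G,J,L,S,T,Y} ∋ G.
{Y}: H⊥G given {Y} in G with H→· removed — back-door holds.
P(G|do(H)) = Σ_{Y} P(G|H,Y)·P(Y).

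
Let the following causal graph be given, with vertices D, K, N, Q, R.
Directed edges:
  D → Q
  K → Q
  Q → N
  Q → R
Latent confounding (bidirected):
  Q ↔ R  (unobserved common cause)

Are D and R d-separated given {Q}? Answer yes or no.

Bayes-Ball from D | {Q} reaches {K,R}.
R ∈ reach(D|{Q}) ⇒ D ⊥̸ R | {Q}.

No — D and R are d-connected given {Q}.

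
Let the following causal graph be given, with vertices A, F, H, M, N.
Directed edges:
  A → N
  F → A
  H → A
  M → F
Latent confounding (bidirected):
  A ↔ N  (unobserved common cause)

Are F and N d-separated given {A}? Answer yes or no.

No — F and N are d-connected given {A}.

Bayes-Ball from F | {A} reaches {H,M,N}.
N ∈ reach(F|{A}) ⇒ F ⊥̸ N | {A}.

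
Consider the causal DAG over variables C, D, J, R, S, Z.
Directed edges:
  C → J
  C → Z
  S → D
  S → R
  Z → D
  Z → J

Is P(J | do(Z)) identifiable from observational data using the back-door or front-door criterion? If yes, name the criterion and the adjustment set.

P(J|do(Z)): backdoor, adjust for {C}.

desc(Z)\{Z}={D,J}; candidates ⊆ {C,R,S}.
size 0: {}; under {} Z still reaches {C,J} ∋ J.
{C}: Z⊥J given {C} in G with Z→· removed — back-door holds.
P(J|do(Z)) = Σ_{C} P(J|Z,C)·P(C).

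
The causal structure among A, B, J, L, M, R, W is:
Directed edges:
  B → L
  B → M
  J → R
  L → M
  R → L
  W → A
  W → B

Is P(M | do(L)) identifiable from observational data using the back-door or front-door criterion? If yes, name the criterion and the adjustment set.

desc(L)\{L}={M}; candidates ⊆ {A,B,J,R,W}.
size 0: {}; under {} L still reaches {A,B,J,M,R,W} ∋ M.
{B}: L⊥M given {B} in G with L→· removed — back-door holds.
P(M|do(L)) = Σ_{B} P(M|L,B)·P(B).

P(M|do(L)): backdoor, adjust for {B}.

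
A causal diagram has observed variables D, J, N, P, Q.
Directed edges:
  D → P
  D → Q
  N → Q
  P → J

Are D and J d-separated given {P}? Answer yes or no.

Yes — D ⊥ J | {P}.

Bayes-Ball from D | {P} reaches {Q}.
J ∉ reach(D|{P}) ⇒ D ⊥ J | {P}.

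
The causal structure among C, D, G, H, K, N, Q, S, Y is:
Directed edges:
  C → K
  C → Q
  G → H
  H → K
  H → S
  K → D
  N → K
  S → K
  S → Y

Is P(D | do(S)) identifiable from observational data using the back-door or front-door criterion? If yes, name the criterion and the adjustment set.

desc(S)\{S}={D,K,Y}; candidates ⊆ {C,G,H,N,Q}.
size 0: {}; under {} S still reaches {D,G,H,K} ∋ D.
{H}: S⊥D given {H} in G with S→· removed — back-door holds.
P(D|do(S)) = Σ_{H} P(D|S,H)·P(H).

P(D|do(S)): backdoor, adjust for {H}.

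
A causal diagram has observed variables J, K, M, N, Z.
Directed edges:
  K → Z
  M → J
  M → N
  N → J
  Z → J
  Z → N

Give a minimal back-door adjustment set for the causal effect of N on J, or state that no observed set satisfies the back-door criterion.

desc(N)\{N}={J}; candidates ⊆ {K,M,Z}.
size 0: {}; under {} N still reaches {J,K,M,Z} ∋ J.
size 1: {K}, {M}, {Z}; under {K} N still reaches {J,M,Z} ∋ J.
{M,Z}: N⊥J given {M,Z} in G with N→· removed — back-door holds.

N→J: minimal back-door set {M, Z}.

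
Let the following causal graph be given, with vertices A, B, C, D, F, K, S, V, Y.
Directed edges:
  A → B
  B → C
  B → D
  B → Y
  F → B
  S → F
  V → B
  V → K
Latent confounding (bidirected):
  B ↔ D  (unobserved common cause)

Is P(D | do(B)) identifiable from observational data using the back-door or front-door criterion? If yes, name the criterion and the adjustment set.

desc(B)\{B}={C,D,Y}; candidates ⊆ {A,F,K,S,V}.
B↔D: latent back-door arc(s) into B.
size 0: {}; under {} B still reaches {A,D,F,K,S,V} ∋ D.
size 1: {A}, {F}, {K} …(+2); under {A} B still reaches {D,F,K,S,V} ∋ D.
size 2: {A,F}, {A,K}, {A,S} …(+7); under {A,F} B still reaches {D,K,V} ∋ D.
B↔D cannot be blocked by any observed set — no back-door set.
No mediator lies on a directed B→…→D path.
Neither criterion identifies P(D|do(B)) in this graph.

P(D|do(B)): not identifiable (no BD/FD set).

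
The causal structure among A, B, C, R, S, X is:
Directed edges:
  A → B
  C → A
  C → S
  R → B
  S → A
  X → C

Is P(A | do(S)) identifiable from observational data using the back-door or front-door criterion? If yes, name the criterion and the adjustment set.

desc(S)\{S}={A,B}; candidates ⊆ {C,R,X}.
size 0: {}; under {} S still reaches {A,B,C,X} ∋ A.
{C}: S⊥A given {C} in G with S→· removed — back-door holds.
P(A|do(S)) = Σ_{C} P(A|S,C)·P(C).

P(A|do(S)): backdoor, adjust for {C}.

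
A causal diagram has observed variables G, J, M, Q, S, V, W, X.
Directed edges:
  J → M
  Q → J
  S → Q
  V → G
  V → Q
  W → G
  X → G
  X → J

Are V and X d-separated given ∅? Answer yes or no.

Yes — V ⊥ X | ∅.

Bayes-Ball from V | ∅ reaches {G,J,M,Q}.
X ∉ reach(V|∅) ⇒ V ⊥ X | ∅.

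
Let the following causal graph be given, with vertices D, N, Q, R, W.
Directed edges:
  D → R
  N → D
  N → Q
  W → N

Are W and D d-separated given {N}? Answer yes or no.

Yes — W ⊥ D | {N}.

Bayes-Ball from W | {N} reaches ∅.
D ∉ reach(W|{N}) ⇒ W ⊥ D | {N}.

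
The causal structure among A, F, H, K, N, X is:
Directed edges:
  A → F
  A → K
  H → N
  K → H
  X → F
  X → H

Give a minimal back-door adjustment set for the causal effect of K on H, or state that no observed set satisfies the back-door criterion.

K→H: minimal back-door set ∅.

desc(K)\{K}={H,N}; candidates ⊆ {A,F,X}.
∅: K⊥H given ∅ in G with K→· removed — back-door holds.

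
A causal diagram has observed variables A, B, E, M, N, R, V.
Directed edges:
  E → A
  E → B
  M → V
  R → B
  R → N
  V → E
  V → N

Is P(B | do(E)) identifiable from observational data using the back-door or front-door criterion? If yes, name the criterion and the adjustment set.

desc(E)\{E}={A,B}; candidates ⊆ {M,N,R,V}.
∅: E⊥B given ∅ in G with E→· removed — back-door holds.
P(B|do(E)) = P(B|E) — no adjustment needed.

P(B|do(E)): backdoor, adjust for ∅.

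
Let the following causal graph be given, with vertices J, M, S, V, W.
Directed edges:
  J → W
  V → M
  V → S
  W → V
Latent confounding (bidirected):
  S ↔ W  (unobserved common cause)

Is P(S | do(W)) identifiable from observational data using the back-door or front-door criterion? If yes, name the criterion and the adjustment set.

desc(W)\{W}={M,S,V}; candidates ⊆ {J}.
W↔S: latent back-door arc(s) into W.
size 0: {}; under {} W still reaches {J,S} ∋ S.
size 1: {J}; under {J} W still reaches {S} ∋ S.
W↔S cannot be blocked by any observed set — no back-door set.
{V}: (i) intercepts every directed W→S path; (ii) no back-door W→{V}; (iii) {W} blocks every back-door {V}→S. Front-door holds.
P(S|do(W)) = Σ_{V} P(V|W) Σ_{W'} P(S|V,W')P(W').

P(S|do(W)): frontdoor, adjust for {V}.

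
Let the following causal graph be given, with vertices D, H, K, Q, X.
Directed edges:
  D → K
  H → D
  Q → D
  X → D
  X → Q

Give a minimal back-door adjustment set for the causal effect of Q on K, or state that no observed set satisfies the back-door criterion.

desc(Q)\{Q}={D,K}; candidates ⊆ {H,X}.
size 0: {}; under {} Q still reaches {D,K,X} ∋ K.
{X}: Q⊥K given {X} in G with Q→· removed — back-door holds.

Q→K: minimal back-door set {X}.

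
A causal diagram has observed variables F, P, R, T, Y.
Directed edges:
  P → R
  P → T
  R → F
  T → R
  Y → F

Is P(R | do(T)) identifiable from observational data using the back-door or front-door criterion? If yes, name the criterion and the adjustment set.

P(R|do(T)): backdoor, adjust for {P}.

desc(T)\{T}={F,R}; candidates ⊆ {P,Y}.
size 0: {}; under {} T still reaches {F,P,R} ∋ R.
{P}: T⊥R given {P} in G with T→· removed — back-door holds.
P(R|do(T)) = Σ_{P} P(R|T,P)·P(P).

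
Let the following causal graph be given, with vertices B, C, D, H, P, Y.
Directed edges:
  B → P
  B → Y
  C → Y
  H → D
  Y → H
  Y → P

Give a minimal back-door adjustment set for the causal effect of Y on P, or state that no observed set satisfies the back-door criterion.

Y→P: minimal back-door set {B}.

desc(Y)\{Y}={D,H,P}; candidates ⊆ {B,C}.
size 0: {}; under {} Y still reaches {B,C,P} ∋ P.
{B}: Y⊥P given {B} in G with Y→· removed — back-door holds.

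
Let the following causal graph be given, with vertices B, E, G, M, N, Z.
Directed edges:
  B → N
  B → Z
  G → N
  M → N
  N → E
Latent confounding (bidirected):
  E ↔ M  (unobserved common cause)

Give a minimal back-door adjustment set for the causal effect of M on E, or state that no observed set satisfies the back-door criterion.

desc(M)\{M}={E,N}; candidates ⊆ {B,G,Z}.
M↔E: latent back-door arc(s) into M.
size 0: {}; under {} M still reaches {E} ∋ E.
size 1: {B}, {G}, {Z}; under {B} M still reaches {E} ∋ E.
size 2: {B,G}, {B,Z}, {G,Z}; under {B,G} M still reaches {E} ∋ E.
M↔E cannot be blocked by any observed set — no back-door set.

M→E: no observed back-door set.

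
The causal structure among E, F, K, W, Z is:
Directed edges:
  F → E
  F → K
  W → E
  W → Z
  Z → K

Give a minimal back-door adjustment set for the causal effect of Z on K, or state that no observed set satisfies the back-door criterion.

desc(Z)\{Z}={K}; candidates ⊆ {E,F,W}.
∅: Z⊥K given ∅ in G with Z→· removed — back-door holds.

Z→K: minimal back-door set ∅.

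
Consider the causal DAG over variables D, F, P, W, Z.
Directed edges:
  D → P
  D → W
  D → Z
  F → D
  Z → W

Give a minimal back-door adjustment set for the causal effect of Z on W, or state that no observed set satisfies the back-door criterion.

Z→W: minimal back-door set {D}.

desc(Z)\{Z}={W}; candidates ⊆ {D,F,P}.
size 0: {}; under {} Z still reaches {D,F,P,W} ∋ W.
{D}: Z⊥W given {D} in G with Z→· removed — back-door holds.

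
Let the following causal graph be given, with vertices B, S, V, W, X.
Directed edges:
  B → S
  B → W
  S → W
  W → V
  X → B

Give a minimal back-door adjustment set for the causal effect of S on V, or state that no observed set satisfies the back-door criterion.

desc(S)\{S}={V,W}; candidates ⊆ {B,X}.
size 0: {}; under {} S still reaches {B,V,W,X} ∋ V.
{B}: S⊥V given {B} in G with S→· removed — back-door holds.

S→V: minimal back-door set {B}.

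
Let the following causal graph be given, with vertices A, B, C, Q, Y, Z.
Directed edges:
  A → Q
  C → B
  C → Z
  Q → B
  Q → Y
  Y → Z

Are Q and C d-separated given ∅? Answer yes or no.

Yes — Q ⊥ C | ∅.

Bayes-Ball from Q | ∅ reaches {A,B,Y,Z}.
C ∉ reach(Q|∅) ⇒ Q ⊥ C | ∅.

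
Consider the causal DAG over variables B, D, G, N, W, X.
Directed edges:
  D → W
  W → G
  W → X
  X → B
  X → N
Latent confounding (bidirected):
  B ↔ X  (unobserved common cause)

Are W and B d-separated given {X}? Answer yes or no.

No — W and B are d-connected given {X}.

Bayes-Ball from W | {X} reaches {B,D,G}.
B ∈ reach(W|{X}) ⇒ W ⊥̸ B | {X}.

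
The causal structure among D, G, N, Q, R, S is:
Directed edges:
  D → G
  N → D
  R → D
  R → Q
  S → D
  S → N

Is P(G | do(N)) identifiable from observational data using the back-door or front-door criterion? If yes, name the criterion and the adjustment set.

P(G|do(N)): backdoor, adjust for {S}.

desc(N)\{N}={D,G}; candidates ⊆ {Q,R,S}.
size 0: {}; under {} N still reaches {D,G,S} ∋ G.
{S}: N⊥G given {S} in G with N→· removed — back-door holds.
P(G|do(N)) = Σ_{S} P(G|N,S)·P(S).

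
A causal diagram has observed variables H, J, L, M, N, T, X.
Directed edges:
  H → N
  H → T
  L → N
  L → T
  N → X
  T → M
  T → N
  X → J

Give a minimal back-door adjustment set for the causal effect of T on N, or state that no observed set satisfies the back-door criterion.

T→N: minimal back-door set {H, L}.

desc(T)\{T}={J,M,N,X}; candidates ⊆ {H,L}.
size 0: {}; under {} T still reaches {H,J,L,N,X} ∋ N.
size 1: {H}, {L}; under {H} T still reaches {J,L,N,X} ∋ N.
{H,L}: T⊥N given {H,L} in G with T→· removed — back-door holds.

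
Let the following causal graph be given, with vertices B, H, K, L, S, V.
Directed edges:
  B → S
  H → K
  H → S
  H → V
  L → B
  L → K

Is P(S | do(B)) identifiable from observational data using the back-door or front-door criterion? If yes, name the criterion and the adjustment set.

P(S|do(B)): backdoor, adjust for ∅.

desc(B)\{B}={S}; candidates ⊆ {H,K,L,V}.
∅: B⊥S given ∅ in G with B→· removed — back-door holds.
P(S|do(B)) = P(S|B) — no adjustment needed.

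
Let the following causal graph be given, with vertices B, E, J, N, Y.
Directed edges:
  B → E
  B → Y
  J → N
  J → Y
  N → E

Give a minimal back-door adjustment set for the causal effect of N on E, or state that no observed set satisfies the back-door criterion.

desc(N)\{N}={E}; candidates ⊆ {B,J,Y}.
∅: N⊥E given ∅ in G with N→· removed — back-door holds.

N→E: minimal back-door set ∅.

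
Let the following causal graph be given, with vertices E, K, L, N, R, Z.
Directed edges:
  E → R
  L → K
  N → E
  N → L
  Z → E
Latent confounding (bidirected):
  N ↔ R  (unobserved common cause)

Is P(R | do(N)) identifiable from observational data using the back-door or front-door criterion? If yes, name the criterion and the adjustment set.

desc(N)\{N}={E,K,L,R}; candidates ⊆ {Z}.
N↔R: latent back-door arc(s) into N.
size 0: {}; under {} N still reaches {R} ∋ R.
size 1: {Z}; under {Z} N still reaches {R} ∋ R.
N↔R cannot be blocked by any observed set — no back-door set.
{E}: (i) intercepts every directed N→R path; (ii) no back-door N→{E}; (iii) {N} blocks every back-door {E}→R. Front-door holds.
P(R|do(N)) = Σ_{E} P(E|N) Σ_{N'} P(R|E,N')P(N').

P(R|do(N)): frontdoor, adjust for {E}.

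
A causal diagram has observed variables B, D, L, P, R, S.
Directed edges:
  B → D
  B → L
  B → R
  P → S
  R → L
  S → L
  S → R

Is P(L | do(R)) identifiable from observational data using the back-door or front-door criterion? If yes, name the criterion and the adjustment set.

desc(R)\{R}={L}; candidates ⊆ {B,D,P,S}.
size 0: {}; under {} R still reaches {B,D,L,P,S} ∋ L.
size 1: {B}, {D}, {P} …(+1); under {B} R still reaches {L,P,S} ∋ L.
{B,S}: R⊥L given {B,S} in G with R→· removed — back-door holds.
P(L|do(R)) = Σ_{B,S} P(L|R,B,S)·P(B,S).

P(L|do(R)): backdoor, adjust for {B, S}.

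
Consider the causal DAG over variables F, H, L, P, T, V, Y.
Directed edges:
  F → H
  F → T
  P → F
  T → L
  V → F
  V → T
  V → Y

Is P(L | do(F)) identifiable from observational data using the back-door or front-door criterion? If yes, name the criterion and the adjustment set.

P(L|do(F)): backdoor, adjust for {V}.

desc(F)\{F}={H,L,T}; candidates ⊆ {P,V,Y}.
size 0: {}; under {} F still reaches {L,P,T,V,Y} ∋ L.
{V}: F⊥L given {V} in G with F→· removed — back-door holds.
P(L|do(F)) = Σ_{V} P(L|F,V)·P(V).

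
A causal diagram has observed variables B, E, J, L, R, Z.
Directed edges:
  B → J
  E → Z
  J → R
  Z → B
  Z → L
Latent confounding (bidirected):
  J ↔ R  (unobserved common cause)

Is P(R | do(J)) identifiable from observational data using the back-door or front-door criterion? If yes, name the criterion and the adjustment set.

P(R|do(J)): not identifiable (no BD/FD set).

desc(J)\{J}={R}; candidates ⊆ {B,E,L,Z}.
J↔R: latent back-door arc(s) into J.
size 0: {}; under {} J still reaches {B,E,L,R,Z} ∋ R.
size 1: {B}, {E}, {L} …(+1); under {B} J still reaches {R} ∋ R.
size 2: {B,E}, {B,L}, {B,Z} …(+3); under {B,E} J still reaches {R} ∋ R.
J↔R cannot be blocked by any observed set — no back-door set.
No mediator lies on a directed J→…→R path.
Neither criterion identifies P(R|do(J)) in this graph.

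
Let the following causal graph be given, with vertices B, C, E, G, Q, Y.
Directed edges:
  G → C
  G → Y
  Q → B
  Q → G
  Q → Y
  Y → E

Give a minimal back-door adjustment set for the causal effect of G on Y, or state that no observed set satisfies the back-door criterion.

G→Y: minimal back-door set {Q}.

desc(G)\{G}={C,E,Y}; candidates ⊆ {B,Q}.
size 0: {}; under {} G still reaches {B,E,Q,Y} ∋ Y.
{Q}: G⊥Y given {Q} in G with G→· removed — back-door holds.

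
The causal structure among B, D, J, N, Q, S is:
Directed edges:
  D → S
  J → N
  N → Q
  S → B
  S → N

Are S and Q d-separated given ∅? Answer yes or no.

No — S and Q are d-connected given ∅.

Bayes-Ball from S | ∅ reaches {B,D,N,Q}.
Q ∈ reach(S|∅) ⇒ S ⊥̸ Q | ∅.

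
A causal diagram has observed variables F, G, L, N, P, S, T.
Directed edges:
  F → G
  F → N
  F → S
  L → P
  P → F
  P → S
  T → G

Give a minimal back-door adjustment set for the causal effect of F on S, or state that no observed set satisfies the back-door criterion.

desc(F)\{F}={G,N,S}; candidates ⊆ {L,P,T}.
size 0: {}; under {} F still reaches {L,P,S} ∋ S.
{P}: F⊥S given {P} in G with F→· removed — back-door holds.

F→S: minimal back-door set {P}.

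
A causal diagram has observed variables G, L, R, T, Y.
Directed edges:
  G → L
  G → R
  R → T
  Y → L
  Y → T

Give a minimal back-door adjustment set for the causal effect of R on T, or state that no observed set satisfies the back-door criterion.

desc(R)\{R}={T}; candidates ⊆ {G,L,Y}.
∅: R⊥T given ∅ in G with R→· removed — back-door holds.

R→T: minimal back-door set ∅.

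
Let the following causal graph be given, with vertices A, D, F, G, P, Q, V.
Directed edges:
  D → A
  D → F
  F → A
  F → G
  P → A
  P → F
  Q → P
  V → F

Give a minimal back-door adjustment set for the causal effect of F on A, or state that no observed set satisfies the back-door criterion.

F→A: minimal back-door set {D, P}.

desc(F)\{F}={A,G}; candidates ⊆ {D,P,Q,V}.
size 0: {}; under {} F still reaches {A,D,P,Q,V} ∋ A.
size 1: {D}, {P}, {Q} …(+1); under {D} F still reaches {A,P,Q,V} ∋ A.
{D,P}: F⊥A given {D,P} in G with F→· removed — back-door holds.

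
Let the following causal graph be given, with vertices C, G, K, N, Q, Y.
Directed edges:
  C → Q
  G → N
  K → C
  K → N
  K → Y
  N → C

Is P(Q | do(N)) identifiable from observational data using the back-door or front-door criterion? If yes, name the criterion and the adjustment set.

P(Q|do(N)): backdoor, adjust for {K}.

desc(N)\{N}={C,Q}; candidates ⊆ {G,K,Y}.
size 0: {}; under {} N still reaches {C,G,K,Q,Y} ∋ Q.
{K}: N⊥Q given {K} in G with N→· removed — back-door holds.
P(Q|do(N)) = Σ_{K} P(Q|N,K)·P(K).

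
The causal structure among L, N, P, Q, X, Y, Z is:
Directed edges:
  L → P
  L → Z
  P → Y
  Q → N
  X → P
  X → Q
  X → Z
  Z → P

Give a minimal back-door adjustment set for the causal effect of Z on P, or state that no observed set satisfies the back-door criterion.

Z→P: minimal back-door set {L, X}.

desc(Z)\{Z}={P,Y}; candidates ⊆ {L,N,Q,X}.
size 0: {}; under {} Z still reaches {L,N,P,Q,X,Y} ∋ P.
size 1: {L}, {N}, {Q} …(+1); under {L} Z still reaches {N,P,Q,X,Y} ∋ P.
{L,X}: Z⊥P given {L,X} in G with Z→· removed — back-door holds.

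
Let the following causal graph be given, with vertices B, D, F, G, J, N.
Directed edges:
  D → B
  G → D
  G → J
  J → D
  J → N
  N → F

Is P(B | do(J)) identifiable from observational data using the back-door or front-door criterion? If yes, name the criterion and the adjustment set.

desc(J)\{J}={B,D,F,N}; candidates ⊆ {G}.
size 0: {}; under {} J still reaches {B,D,G} ∋ B.
{G}: J⊥B given {G} in G with J→· removed — back-door holds.
P(B|do(J)) = Σ_{G} P(B|J,G)·P(G).

P(B|do(J)): backdoor, adjust for {G}.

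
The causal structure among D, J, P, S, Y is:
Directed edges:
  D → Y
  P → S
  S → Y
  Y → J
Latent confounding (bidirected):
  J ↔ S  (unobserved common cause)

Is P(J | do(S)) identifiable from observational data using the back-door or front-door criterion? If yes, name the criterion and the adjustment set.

P(J|do(S)): frontdoor, adjust for {Y}.

desc(S)\{S}={J,Y}; candidates ⊆ {D,P}.
S↔J: latent back-door arc(s) into S.
size 0: {}; under {} S still reaches {J,P} ∋ J.
size 1: {D}, {P}; under {D} S still reaches {J,P} ∋ J.
size 2: {D,P}; under {D,P} S still reaches {J} ∋ J.
S↔J cannot be blocked by any observed set — no back-door set.
{Y}: (i) intercepts every directed S→J path; (ii) no back-door S→{Y}; (iii) {S} blocks every back-door {Y}→J. Front-door holds.
P(J|do(S)) = Σ_{Y} P(Y|S) Σ_{S'} P(J|Y,S')P(S').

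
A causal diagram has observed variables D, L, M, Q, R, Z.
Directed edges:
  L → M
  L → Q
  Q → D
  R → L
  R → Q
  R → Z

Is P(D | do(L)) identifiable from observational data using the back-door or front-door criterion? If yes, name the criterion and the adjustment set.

desc(L)\{L}={D,M,Q}; candidates ⊆ {R,Z}.
size 0: {}; under {} L still reaches {D,Q,R,Z} ∋ D.
{R}: L⊥D given {R} in G with L→· removed — back-door holds.
P(D|do(L)) = Σ_{R} P(D|L,R)·P(R).

P(D|do(L)): backdoor, adjust for {R}.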